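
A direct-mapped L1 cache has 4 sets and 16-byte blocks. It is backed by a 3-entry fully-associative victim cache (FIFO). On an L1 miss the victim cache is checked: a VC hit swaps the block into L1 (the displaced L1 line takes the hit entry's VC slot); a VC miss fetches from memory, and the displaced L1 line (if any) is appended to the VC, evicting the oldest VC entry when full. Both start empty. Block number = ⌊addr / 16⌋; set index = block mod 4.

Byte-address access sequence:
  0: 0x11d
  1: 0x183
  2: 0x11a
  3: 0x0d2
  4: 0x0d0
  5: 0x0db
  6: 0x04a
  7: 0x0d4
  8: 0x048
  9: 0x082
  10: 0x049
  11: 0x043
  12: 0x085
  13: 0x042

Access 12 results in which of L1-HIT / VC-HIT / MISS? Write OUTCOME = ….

  [0] addr=0x11d blk=17 s=1: MISS | VC []
  [1] addr=0x183 blk=24 s=0: MISS | VC []
  [2] addr=0x11a blk=17 s=1: L1-HIT | VC []
  [3] addr=0xd2 blk=13 s=1: MISS | VC [17]
  [4] addr=0xd0 blk=13 s=1: L1-HIT | VC [17]
  [5] addr=0xdb blk=13 s=1: L1-HIT | VC [17]
  [6] addr=0x4a blk=4 s=0: MISS | VC [17, 24]
  [7] addr=0xd4 blk=13 s=1: L1-HIT | VC [17, 24]
  [8] addr=0x48 blk=4 s=0: L1-HIT | VC [17, 24]
  [9] addr=0x82 blk=8 s=0: MISS | VC [17, 24, 4]
  [10] addr=0x49 blk=4 s=0: VC-HIT | VC [17, 24, 8]
  [11] addr=0x43 blk=4 s=0: L1-HIT | VC [17, 24, 8]
  [12] addr=0x85 blk=8 s=0: VC-HIT | VC [17, 24, 4]
  [13] addr=0x42 blk=4 s=0: VC-HIT | VC [17, 24, 8]

OUTCOME = VC-HIT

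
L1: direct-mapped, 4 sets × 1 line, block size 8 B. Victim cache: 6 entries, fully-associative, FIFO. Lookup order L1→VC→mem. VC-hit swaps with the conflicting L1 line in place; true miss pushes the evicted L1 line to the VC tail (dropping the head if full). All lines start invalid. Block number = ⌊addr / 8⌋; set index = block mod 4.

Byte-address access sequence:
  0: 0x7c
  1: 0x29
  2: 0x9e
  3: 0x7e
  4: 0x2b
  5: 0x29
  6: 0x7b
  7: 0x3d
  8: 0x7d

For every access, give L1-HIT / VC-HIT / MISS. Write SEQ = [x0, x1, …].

#0 0x7c→b15/s3 MISS; vc=[]
#1 0x29→b5/s1 MISS; vc=[]
#2 0x9e→b19/s3 MISS; vc=[15]
#3 0x7e→b15/s3 VC-HIT; vc=[19]
#4 0x2b→b5/s1 L1-HIT; vc=[19]
#5 0x29→b5/s1 L1-HIT; vc=[19]
#6 0x7b→b15/s3 L1-HIT; vc=[19]
#7 0x3d→b7/s3 MISS; vc=[19,15]
#8 0x7d→b15/s3 VC-HIT; vc=[19,7]

SEQ = [MISS, MISS, MISS, VC-HIT, L1-HIT, L1-HIT, L1-HIT, MISS, VC-HIT]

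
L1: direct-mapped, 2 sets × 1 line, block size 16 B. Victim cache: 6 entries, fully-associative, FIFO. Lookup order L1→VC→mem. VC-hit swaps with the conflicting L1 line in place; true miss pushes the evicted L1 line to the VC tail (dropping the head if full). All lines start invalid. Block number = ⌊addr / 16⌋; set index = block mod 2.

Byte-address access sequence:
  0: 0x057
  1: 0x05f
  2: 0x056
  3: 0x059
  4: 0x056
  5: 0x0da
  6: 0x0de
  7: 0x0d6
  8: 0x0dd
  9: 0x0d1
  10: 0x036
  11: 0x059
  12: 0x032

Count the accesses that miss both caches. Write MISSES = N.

MISSES = 3

  [0] addr=0x57 blk=5 s=1: MISS | VC []
  [1] addr=0x5f blk=5 s=1: L1-HIT | VC []
  [2] addr=0x56 blk=5 s=1: L1-HIT | VC []
  [3] addr=0x59 blk=5 s=1: L1-HIT | VC []
  [4] addr=0x56 blk=5 s=1: L1-HIT | VC []
  [5] addr=0xda blk=13 s=1: MISS | VC [5]
  [6] addr=0xde blk=13 s=1: L1-HIT | VC [5]
  [7] addr=0xd6 blk=13 s=1: L1-HIT | VC [5]
  [8] addr=0xdd blk=13 s=1: L1-HIT | VC [5]
  [9] addr=0xd1 blk=13 s=1: L1-HIT | VC [5]
  [10] addr=0x36 blk=3 s=1: MISS | VC [5, 13]
  [11] addr=0x59 blk=5 s=1: VC-HIT | VC [3, 13]
  [12] addr=0x32 blk=3 s=1: VC-HIT | VC [5, 13]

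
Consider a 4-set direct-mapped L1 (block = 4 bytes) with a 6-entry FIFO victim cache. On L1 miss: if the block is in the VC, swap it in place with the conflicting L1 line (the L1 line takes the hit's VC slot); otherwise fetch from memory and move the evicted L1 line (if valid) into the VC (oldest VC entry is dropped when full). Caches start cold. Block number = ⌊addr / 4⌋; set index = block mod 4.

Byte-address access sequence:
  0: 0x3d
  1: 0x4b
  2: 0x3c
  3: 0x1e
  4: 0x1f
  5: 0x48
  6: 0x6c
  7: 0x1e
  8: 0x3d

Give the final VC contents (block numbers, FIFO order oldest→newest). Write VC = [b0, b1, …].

#0 0x3d→b15/s3 MISS; vc=[]
#1 0x4b→b18/s2 MISS; vc=[]
#2 0x3c→b15/s3 L1-HIT; vc=[]
#3 0x1e→b7/s3 MISS; vc=[15]
#4 0x1f→b7/s3 L1-HIT; vc=[15]
#5 0x48→b18/s2 L1-HIT; vc=[15]
#6 0x6c→b27/s3 MISS; vc=[15,7]
#7 0x1e→b7/s3 VC-HIT; vc=[15,27]
#8 0x3d→b15/s3 VC-HIT; vc=[7,27]

VC = [7, 27]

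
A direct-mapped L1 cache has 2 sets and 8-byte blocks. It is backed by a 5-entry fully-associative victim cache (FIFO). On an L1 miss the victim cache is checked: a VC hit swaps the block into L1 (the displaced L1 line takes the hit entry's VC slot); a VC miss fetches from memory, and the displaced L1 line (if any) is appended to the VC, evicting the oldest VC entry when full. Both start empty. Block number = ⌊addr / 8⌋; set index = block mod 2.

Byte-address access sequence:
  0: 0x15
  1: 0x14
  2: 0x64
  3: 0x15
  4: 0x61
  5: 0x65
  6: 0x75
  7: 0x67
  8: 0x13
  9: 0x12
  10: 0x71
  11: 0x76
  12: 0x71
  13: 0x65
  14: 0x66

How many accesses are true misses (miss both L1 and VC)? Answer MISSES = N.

  [0] addr=0x15 blk=2 s=0: MISS | VC []
  [1] addr=0x14 blk=2 s=0: L1-HIT | VC []
  [2] addr=0x64 blk=12 s=0: MISS | VC [2]
  [3] addr=0x15 blk=2 s=0: VC-HIT | VC [12]
  [4] addr=0x61 blk=12 s=0: VC-HIT | VC [2]
  [5] addr=0x65 blk=12 s=0: L1-HIT | VC [2]
  [6] addr=0x75 blk=14 s=0: MISS | VC [2, 12]
  [7] addr=0x67 blk=12 s=0: VC-HIT | VC [2, 14]
  [8] addr=0x13 blk=2 s=0: VC-HIT | VC [12, 14]
  [9] addr=0x12 blk=2 s=0: L1-HIT | VC [12, 14]
  [10] addr=0x71 blk=14 s=0: VC-HIT | VC [12, 2]
  [11] addr=0x76 blk=14 s=0: L1-HIT | VC [12, 2]
  [12] addr=0x71 blk=14 s=0: L1-HIT | VC [12, 2]
  [13] addr=0x65 blk=12 s=0: VC-HIT | VC [14, 2]
  [14] addr=0x66 blk=12 s=0: L1-HIT | VC [14, 2]

MISSES = 3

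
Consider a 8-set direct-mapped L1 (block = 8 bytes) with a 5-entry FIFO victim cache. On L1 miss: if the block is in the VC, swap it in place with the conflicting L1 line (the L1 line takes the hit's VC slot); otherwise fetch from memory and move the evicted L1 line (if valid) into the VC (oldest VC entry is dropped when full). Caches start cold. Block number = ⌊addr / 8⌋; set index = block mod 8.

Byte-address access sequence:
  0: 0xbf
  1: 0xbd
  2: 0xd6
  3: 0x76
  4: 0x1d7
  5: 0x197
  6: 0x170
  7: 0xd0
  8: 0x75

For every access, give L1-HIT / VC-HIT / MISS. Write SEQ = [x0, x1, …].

SEQ = [MISS, L1-HIT, MISS, MISS, MISS, MISS, MISS, VC-HIT, VC-HIT]

0: 0xbf (blk 23, set 7) → MISS  vc=[]
1: 0xbd (blk 23, set 7) → L1-HIT  vc=[]
2: 0xd6 (blk 26, set 2) → MISS  vc=[]
3: 0x76 (blk 14, set 6) → MISS  vc=[]
4: 0x1d7 (blk 58, set 2) → MISS  vc=[26]
5: 0x197 (blk 50, set 2) → MISS  vc=[26, 58]
6: 0x170 (blk 46, set 6) → MISS  vc=[26, 58, 14]
7: 0xd0 (blk 26, set 2) → VC-HIT  vc=[50, 58, 14]
8: 0x75 (blk 14, set 6) → VC-HIT  vc=[50, 58, 46]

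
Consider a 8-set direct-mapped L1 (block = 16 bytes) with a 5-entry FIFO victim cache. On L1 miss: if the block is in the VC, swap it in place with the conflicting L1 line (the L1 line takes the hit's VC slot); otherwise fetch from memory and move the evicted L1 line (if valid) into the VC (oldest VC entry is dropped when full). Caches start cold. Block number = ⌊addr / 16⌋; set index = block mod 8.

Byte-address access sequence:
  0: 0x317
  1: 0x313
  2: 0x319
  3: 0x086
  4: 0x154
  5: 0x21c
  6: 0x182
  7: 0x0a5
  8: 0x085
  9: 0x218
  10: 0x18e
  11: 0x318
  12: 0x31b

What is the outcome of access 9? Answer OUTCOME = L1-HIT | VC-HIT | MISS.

OUTCOME = L1-HIT

  [0] addr=0x317 blk=49 s=1: MISS | VC []
  [1] addr=0x313 blk=49 s=1: L1-HIT | VC []
  [2] addr=0x319 blk=49 s=1: L1-HIT | VC []
  [3] addr=0x86 blk=8 s=0: MISS | VC []
  [4] addr=0x154 blk=21 s=5: MISS | VC []
  [5] addr=0x21c blk=33 s=1: MISS | VC [49]
  [6] addr=0x182 blk=24 s=0: MISS | VC [49, 8]
  [7] addr=0xa5 blk=10 s=2: MISS | VC [49, 8]
  [8] addr=0x85 blk=8 s=0: VC-HIT | VC [49, 24]
  [9] addr=0x218 blk=33 s=1: L1-HIT | VC [49, 24]
  [10] addr=0x18e blk=24 s=0: VC-HIT | VC [49, 8]
  [11] addr=0x318 blk=49 s=1: VC-HIT | VC [33, 8]
  [12] addr=0x31b blk=49 s=1: L1-HIT | VC [33, 8]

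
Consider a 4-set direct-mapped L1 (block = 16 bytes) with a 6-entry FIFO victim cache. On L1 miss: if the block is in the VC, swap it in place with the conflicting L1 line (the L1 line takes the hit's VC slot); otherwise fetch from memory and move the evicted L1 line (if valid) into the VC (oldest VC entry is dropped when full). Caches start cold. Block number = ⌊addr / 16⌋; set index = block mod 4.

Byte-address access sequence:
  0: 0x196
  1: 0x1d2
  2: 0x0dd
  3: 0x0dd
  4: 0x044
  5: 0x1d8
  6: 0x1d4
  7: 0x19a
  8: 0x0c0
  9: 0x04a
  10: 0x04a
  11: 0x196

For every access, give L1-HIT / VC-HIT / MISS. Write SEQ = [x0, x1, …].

SEQ = [MISS, MISS, MISS, L1-HIT, MISS, VC-HIT, L1-HIT, VC-HIT, MISS, VC-HIT, L1-HIT, L1-HIT]

#0 0x196→b25/s1 MISS; vc=[]
#1 0x1d2→b29/s1 MISS; vc=[25]
#2 0xdd→b13/s1 MISS; vc=[25,29]
#3 0xdd→b13/s1 L1-HIT; vc=[25,29]
#4 0x44→b4/s0 MISS; vc=[25,29]
#5 0x1d8→b29/s1 VC-HIT; vc=[25,13]
#6 0x1d4→b29/s1 L1-HIT; vc=[25,13]
#7 0x19a→b25/s1 VC-HIT; vc=[29,13]
#8 0xc0→b12/s0 MISS; vc=[29,13,4]
#9 0x4a→b4/s0 VC-HIT; vc=[29,13,12]
#10 0x4a→b4/s0 L1-HIT; vc=[29,13,12]
#11 0x196→b25/s1 L1-HIT; vc=[29,13,12]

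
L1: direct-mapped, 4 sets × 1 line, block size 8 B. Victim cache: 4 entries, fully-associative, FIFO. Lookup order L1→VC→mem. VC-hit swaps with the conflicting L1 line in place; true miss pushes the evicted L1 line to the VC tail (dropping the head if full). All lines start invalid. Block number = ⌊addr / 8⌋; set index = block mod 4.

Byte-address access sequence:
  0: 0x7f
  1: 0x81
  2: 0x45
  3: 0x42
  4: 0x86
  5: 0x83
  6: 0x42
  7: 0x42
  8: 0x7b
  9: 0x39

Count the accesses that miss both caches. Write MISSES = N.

MISSES = 4

0: 0x7f (blk 15, set 3) → MISS  vc=[]
1: 0x81 (blk 16, set 0) → MISS  vc=[]
2: 0x45 (blk 8, set 0) → MISS  vc=[16]
3: 0x42 (blk 8, set 0) → L1-HIT  vc=[16]
4: 0x86 (blk 16, set 0) → VC-HIT  vc=[8]
5: 0x83 (blk 16, set 0) → L1-HIT  vc=[8]
6: 0x42 (blk 8, set 0) → VC-HIT  vc=[16]
7: 0x42 (blk 8, set 0) → L1-HIT  vc=[16]
8: 0x7b (blk 15, set 3) → L1-HIT  vc=[16]
9: 0x39 (blk 7, set 3) → MISS  vc=[16, 15]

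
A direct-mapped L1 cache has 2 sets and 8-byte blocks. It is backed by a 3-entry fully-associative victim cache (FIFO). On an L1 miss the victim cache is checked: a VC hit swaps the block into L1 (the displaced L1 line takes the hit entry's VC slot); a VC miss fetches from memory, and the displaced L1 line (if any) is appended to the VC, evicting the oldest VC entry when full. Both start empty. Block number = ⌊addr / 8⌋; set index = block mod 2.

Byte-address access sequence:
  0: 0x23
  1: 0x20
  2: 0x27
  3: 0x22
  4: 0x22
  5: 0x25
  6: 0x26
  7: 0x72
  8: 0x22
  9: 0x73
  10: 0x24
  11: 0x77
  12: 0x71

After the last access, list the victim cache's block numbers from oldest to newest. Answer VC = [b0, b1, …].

VC = [4]

0: 0x23 (blk 4, set 0) → MISS  vc=[]
1: 0x20 (blk 4, set 0) → L1-HIT  vc=[]
2: 0x27 (blk 4, set 0) → L1-HIT  vc=[]
3: 0x22 (blk 4, set 0) → L1-HIT  vc=[]
4: 0x22 (blk 4, set 0) → L1-HIT  vc=[]
5: 0x25 (blk 4, set 0) → L1-HIT  vc=[]
6: 0x26 (blk 4, set 0) → L1-HIT  vc=[]
7: 0x72 (blk 14, set 0) → MISS  vc=[4]
8: 0x22 (blk 4, set 0) → VC-HIT  vc=[14]
9: 0x73 (blk 14, set 0) → VC-HIT  vc=[4]
10: 0x24 (blk 4, set 0) → VC-HIT  vc=[14]
11: 0x77 (blk 14, set 0) → VC-HIT  vc=[4]
12: 0x71 (blk 14, set 0) → L1-HIT  vc=[4]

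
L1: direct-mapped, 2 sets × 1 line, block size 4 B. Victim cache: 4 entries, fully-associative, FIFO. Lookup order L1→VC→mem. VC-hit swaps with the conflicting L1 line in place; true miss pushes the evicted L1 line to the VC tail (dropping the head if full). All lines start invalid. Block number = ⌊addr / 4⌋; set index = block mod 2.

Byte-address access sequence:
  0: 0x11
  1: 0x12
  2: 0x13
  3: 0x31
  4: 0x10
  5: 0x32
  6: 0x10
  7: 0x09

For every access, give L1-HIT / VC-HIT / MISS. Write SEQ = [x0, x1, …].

SEQ = [MISS, L1-HIT, L1-HIT, MISS, VC-HIT, VC-HIT, VC-HIT, MISS]

#0 0x11→b4/s0 MISS; vc=[]
#1 0x12→b4/s0 L1-HIT; vc=[]
#2 0x13→b4/s0 L1-HIT; vc=[]
#3 0x31→b12/s0 MISS; vc=[4]
#4 0x10→b4/s0 VC-HIT; vc=[12]
#5 0x32→b12/s0 VC-HIT; vc=[4]
#6 0x10→b4/s0 VC-HIT; vc=[12]
#7 0x9→b2/s0 MISS; vc=[12,4]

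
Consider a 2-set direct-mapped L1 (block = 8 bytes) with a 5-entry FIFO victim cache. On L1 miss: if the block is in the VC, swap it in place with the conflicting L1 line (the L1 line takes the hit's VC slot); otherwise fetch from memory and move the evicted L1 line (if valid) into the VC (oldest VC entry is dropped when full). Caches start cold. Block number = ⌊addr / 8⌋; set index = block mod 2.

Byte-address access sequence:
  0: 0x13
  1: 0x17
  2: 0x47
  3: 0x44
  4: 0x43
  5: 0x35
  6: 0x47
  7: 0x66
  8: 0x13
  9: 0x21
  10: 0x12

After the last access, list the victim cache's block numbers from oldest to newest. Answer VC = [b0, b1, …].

VC = [12, 6, 8, 4]

0: 0x13 (blk 2, set 0) → MISS  vc=[]
1: 0x17 (blk 2, set 0) → L1-HIT  vc=[]
2: 0x47 (blk 8, set 0) → MISS  vc=[2]
3: 0x44 (blk 8, set 0) → L1-HIT  vc=[2]
4: 0x43 (blk 8, set 0) → L1-HIT  vc=[2]
5: 0x35 (blk 6, set 0) → MISS  vc=[2, 8]
6: 0x47 (blk 8, set 0) → VC-HIT  vc=[2, 6]
7: 0x66 (blk 12, set 0) → MISS  vc=[2, 6, 8]
8: 0x13 (blk 2, set 0) → VC-HIT  vc=[12, 6, 8]
9: 0x21 (blk 4, set 0) → MISS  vc=[12, 6, 8, 2]
10: 0x12 (blk 2, set 0) → VC-HIT  vc=[12, 6, 8, 4]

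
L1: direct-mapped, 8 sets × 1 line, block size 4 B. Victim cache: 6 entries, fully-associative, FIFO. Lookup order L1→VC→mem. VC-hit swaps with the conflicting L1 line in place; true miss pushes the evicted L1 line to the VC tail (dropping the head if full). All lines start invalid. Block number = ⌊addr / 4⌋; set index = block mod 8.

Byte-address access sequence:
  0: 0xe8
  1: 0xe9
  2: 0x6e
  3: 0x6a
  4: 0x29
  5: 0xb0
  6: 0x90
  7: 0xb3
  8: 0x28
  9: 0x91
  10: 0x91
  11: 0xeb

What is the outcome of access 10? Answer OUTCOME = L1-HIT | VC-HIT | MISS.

#0 0xe8→b58/s2 MISS; vc=[]
#1 0xe9→b58/s2 L1-HIT; vc=[]
#2 0x6e→b27/s3 MISS; vc=[]
#3 0x6a→b26/s2 MISS; vc=[58]
#4 0x29→b10/s2 MISS; vc=[58,26]
#5 0xb0→b44/s4 MISS; vc=[58,26]
#6 0x90→b36/s4 MISS; vc=[58,26,44]
#7 0xb3→b44/s4 VC-HIT; vc=[58,26,36]
#8 0x28→b10/s2 L1-HIT; vc=[58,26,36]
#9 0x91→b36/s4 VC-HIT; vc=[58,26,44]
#10 0x91→b36/s4 L1-HIT; vc=[58,26,44]
#11 0xeb→b58/s2 VC-HIT; vc=[10,26,44]

OUTCOME = L1-HIT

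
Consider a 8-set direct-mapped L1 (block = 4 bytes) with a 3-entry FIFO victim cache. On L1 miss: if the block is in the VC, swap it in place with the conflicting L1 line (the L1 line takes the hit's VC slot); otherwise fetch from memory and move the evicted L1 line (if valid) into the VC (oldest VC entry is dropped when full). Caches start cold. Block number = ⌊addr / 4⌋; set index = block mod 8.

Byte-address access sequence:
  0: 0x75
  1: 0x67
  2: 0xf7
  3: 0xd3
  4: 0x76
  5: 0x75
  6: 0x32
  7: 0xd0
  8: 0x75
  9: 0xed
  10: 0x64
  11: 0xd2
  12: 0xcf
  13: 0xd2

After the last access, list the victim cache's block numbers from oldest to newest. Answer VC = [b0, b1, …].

  [0] addr=0x75 blk=29 s=5: MISS | VC []
  [1] addr=0x67 blk=25 s=1: MISS | VC []
  [2] addr=0xf7 blk=61 s=5: MISS | VC [29]
  [3] addr=0xd3 blk=52 s=4: MISS | VC [29]
  [4] addr=0x76 blk=29 s=5: VC-HIT | VC [61]
  [5] addr=0x75 blk=29 s=5: L1-HIT | VC [61]
  [6] addr=0x32 blk=12 s=4: MISS | VC [61, 52]
  [7] addr=0xd0 blk=52 s=4: VC-HIT | VC [61, 12]
  [8] addr=0x75 blk=29 s=5: L1-HIT | VC [61, 12]
  [9] addr=0xed blk=59 s=3: MISS | VC [61, 12]
  [10] addr=0x64 blk=25 s=1: L1-HIT | VC [61, 12]
  [11] addr=0xd2 blk=52 s=4: L1-HIT | VC [61, 12]
  [12] addr=0xcf blk=51 s=3: MISS | VC [61, 12, 59]
  [13] addr=0xd2 blk=52 s=4: L1-HIT | VC [61, 12, 59]

VC = [61, 12, 59]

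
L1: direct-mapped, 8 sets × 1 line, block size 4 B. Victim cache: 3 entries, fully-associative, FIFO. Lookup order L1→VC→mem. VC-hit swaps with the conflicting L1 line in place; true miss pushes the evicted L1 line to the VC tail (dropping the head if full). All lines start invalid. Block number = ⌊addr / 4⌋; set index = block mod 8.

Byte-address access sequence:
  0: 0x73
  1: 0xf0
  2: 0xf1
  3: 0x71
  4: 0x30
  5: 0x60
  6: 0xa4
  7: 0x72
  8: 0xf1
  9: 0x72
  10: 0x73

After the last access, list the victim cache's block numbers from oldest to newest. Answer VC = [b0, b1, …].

#0 0x73→b28/s4 MISS; vc=[]
#1 0xf0→b60/s4 MISS; vc=[28]
#2 0xf1→b60/s4 L1-HIT; vc=[28]
#3 0x71→b28/s4 VC-HIT; vc=[60]
#4 0x30→b12/s4 MISS; vc=[60,28]
#5 0x60→b24/s0 MISS; vc=[60,28]
#6 0xa4→b41/s1 MISS; vc=[60,28]
#7 0x72→b28/s4 VC-HIT; vc=[60,12]
#8 0xf1→b60/s4 VC-HIT; vc=[28,12]
#9 0x72→b28/s4 VC-HIT; vc=[60,12]
#10 0x73→b28/s4 L1-HIT; vc=[60,12]

VC = [60, 12]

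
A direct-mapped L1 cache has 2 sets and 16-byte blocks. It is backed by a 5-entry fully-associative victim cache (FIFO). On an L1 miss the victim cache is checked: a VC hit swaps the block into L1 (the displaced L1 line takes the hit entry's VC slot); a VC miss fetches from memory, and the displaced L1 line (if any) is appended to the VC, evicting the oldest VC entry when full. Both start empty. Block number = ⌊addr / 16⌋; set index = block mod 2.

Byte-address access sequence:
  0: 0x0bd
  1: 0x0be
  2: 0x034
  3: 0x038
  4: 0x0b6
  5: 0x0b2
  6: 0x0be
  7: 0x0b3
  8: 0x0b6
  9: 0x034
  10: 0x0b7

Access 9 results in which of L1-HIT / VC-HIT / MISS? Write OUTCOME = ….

OUTCOME = VC-HIT

  [0] addr=0xbd blk=11 s=1: MISS | VC []
  [1] addr=0xbe blk=11 s=1: L1-HIT | VC []
  [2] addr=0x34 blk=3 s=1: MISS | VC [11]
  [3] addr=0x38 blk=3 s=1: L1-HIT | VC [11]
  [4] addr=0xb6 blk=11 s=1: VC-HIT | VC [3]
  [5] addr=0xb2 blk=11 s=1: L1-HIT | VC [3]
  [6] addr=0xbe blk=11 s=1: L1-HIT | VC [3]
  [7] addr=0xb3 blk=11 s=1: L1-HIT | VC [3]
  [8] addr=0xb6 blk=11 s=1: L1-HIT | VC [3]
  [9] addr=0x34 blk=3 s=1: VC-HIT | VC [11]
  [10] addr=0xb7 blk=11 s=1: VC-HIT | VC [3]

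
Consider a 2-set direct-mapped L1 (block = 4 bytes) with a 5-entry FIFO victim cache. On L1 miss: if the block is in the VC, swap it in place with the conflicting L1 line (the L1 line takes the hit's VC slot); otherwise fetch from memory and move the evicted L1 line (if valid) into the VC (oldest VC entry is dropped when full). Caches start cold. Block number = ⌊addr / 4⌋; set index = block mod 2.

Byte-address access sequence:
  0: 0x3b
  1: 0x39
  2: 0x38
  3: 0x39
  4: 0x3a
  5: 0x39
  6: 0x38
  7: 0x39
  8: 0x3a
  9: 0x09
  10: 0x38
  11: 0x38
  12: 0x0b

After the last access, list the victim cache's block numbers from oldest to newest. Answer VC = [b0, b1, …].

0: 0x3b (blk 14, set 0) → MISS  vc=[]
1: 0x39 (blk 14, set 0) → L1-HIT  vc=[]
2: 0x38 (blk 14, set 0) → L1-HIT  vc=[]
3: 0x39 (blk 14, set 0) → L1-HIT  vc=[]
4: 0x3a (blk 14, set 0) → L1-HIT  vc=[]
5: 0x39 (blk 14, set 0) → L1-HIT  vc=[]
6: 0x38 (blk 14, set 0) → L1-HIT  vc=[]
7: 0x39 (blk 14, set 0) → L1-HIT  vc=[]
8: 0x3a (blk 14, set 0) → L1-HIT  vc=[]
9: 0x9 (blk 2, set 0) → MISS  vc=[14]
10: 0x38 (blk 14, set 0) → VC-HIT  vc=[2]
11: 0x38 (blk 14, set 0) → L1-HIT  vc=[2]
12: 0xb (blk 2, set 0) → VC-HIT  vc=[14]

VC = [14]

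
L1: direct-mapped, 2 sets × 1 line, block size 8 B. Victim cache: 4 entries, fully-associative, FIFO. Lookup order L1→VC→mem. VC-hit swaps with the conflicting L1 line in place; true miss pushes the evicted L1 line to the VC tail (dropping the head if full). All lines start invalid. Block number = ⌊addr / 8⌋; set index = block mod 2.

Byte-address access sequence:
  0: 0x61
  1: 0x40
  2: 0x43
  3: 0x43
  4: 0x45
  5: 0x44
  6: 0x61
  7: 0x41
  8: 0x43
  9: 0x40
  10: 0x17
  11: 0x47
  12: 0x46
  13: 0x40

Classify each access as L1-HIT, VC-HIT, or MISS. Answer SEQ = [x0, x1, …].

#0 0x61→b12/s0 MISS; vc=[]
#1 0x40→b8/s0 MISS; vc=[12]
#2 0x43→b8/s0 L1-HIT; vc=[12]
#3 0x43→b8/s0 L1-HIT; vc=[12]
#4 0x45→b8/s0 L1-HIT; vc=[12]
#5 0x44→b8/s0 L1-HIT; vc=[12]
#6 0x61→b12/s0 VC-HIT; vc=[8]
#7 0x41→b8/s0 VC-HIT; vc=[12]
#8 0x43→b8/s0 L1-HIT; vc=[12]
#9 0x40→b8/s0 L1-HIT; vc=[12]
#10 0x17→b2/s0 MISS; vc=[12,8]
#11 0x47→b8/s0 VC-HIT; vc=[12,2]
#12 0x46→b8/s0 L1-HIT; vc=[12,2]
#13 0x40→b8/s0 L1-HIT; vc=[12,2]

SEQ = [MISS, MISS, L1-HIT, L1-HIT, L1-HIT, L1-HIT, VC-HIT, VC-HIT, L1-HIT, L1-HIT, MISS, VC-HIT, L1-HIT, L1-HIT]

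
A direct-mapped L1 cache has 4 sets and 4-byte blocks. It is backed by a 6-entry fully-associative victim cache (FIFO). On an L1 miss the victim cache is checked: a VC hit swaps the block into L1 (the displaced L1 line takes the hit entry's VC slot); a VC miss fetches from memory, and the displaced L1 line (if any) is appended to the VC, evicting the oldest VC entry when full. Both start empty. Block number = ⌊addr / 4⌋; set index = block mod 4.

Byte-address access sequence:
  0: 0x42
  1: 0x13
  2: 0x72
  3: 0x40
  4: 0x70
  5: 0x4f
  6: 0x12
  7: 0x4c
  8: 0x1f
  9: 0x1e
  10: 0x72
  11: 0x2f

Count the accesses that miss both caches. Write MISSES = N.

MISSES = 6

  [0] addr=0x42 blk=16 s=0: MISS | VC []
  [1] addr=0x13 blk=4 s=0: MISS | VC [16]
  [2] addr=0x72 blk=28 s=0: MISS | VC [16, 4]
  [3] addr=0x40 blk=16 s=0: VC-HIT | VC [28, 4]
  [4] addr=0x70 blk=28 s=0: VC-HIT | VC [16, 4]
  [5] addr=0x4f blk=19 s=3: MISS | VC [16, 4]
  [6] addr=0x12 blk=4 s=0: VC-HIT | VC [16, 28]
  [7] addr=0x4c blk=19 s=3: L1-HIT | VC [16, 28]
  [8] addr=0x1f blk=7 s=3: MISS | VC [16, 28, 19]
  [9] addr=0x1e blk=7 s=3: L1-HIT | VC [16, 28, 19]
  [10] addr=0x72 blk=28 s=0: VC-HIT | VC [16, 4, 19]
  [11] addr=0x2f blk=11 s=3: MISS | VC [16, 4, 19, 7]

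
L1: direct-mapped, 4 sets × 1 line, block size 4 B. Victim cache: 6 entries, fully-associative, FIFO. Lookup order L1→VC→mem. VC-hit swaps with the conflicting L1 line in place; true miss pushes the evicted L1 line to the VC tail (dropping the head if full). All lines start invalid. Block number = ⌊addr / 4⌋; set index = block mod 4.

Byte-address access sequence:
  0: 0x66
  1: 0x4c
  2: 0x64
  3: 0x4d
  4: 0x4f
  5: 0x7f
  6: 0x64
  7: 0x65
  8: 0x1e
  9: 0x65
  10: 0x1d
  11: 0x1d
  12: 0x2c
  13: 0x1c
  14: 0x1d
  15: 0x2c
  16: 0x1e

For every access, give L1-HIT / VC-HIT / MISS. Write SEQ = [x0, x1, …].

0: 0x66 (blk 25, set 1) → MISS  vc=[]
1: 0x4c (blk 19, set 3) → MISS  vc=[]
2: 0x64 (blk 25, set 1) → L1-HIT  vc=[]
3: 0x4d (blk 19, set 3) → L1-HIT  vc=[]
4: 0x4f (blk 19, set 3) → L1-HIT  vc=[]
5: 0x7f (blk 31, set 3) → MISS  vc=[19]
6: 0x64 (blk 25, set 1) → L1-HIT  vc=[19]
7: 0x65 (blk 25, set 1) → L1-HIT  vc=[19]
8: 0x1e (blk 7, set 3) → MISS  vc=[19, 31]
9: 0x65 (blk 25, set 1) → L1-HIT  vc=[19, 31]
10: 0x1d (blk 7, set 3) → L1-HIT  vc=[19, 31]
11: 0x1d (blk 7, set 3) → L1-HIT  vc=[19, 31]
12: 0x2c (blk 11, set 3) → MISS  vc=[19, 31, 7]
13: 0x1c (blk 7, set 3) → VC-HIT  vc=[19, 31, 11]
14: 0x1d (blk 7, set 3) → L1-HIT  vc=[19, 31, 11]
15: 0x2c (blk 11, set 3) → VC-HIT  vc=[19, 31, 7]
16: 0x1e (blk 7, set 3) → VC-HIT  vc=[19, 31, 11]

SEQ = [MISS, MISS, L1-HIT, L1-HIT, L1-HIT, MISS, L1-HIT, L1-HIT, MISS, L1-HIT, L1-HIT, L1-HIT, MISS, VC-HIT, L1-HIT, VC-HIT, VC-HIT]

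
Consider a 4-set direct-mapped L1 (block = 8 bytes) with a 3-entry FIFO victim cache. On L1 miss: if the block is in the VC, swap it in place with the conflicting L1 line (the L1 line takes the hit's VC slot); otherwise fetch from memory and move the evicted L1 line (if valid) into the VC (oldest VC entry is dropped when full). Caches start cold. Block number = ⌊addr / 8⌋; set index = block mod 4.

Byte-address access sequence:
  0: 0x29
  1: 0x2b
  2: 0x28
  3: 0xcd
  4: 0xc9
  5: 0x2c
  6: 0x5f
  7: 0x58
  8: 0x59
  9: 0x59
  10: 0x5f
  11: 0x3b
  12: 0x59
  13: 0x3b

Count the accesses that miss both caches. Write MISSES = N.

MISSES = 4

#0 0x29→b5/s1 MISS; vc=[]
#1 0x2b→b5/s1 L1-HIT; vc=[]
#2 0x28→b5/s1 L1-HIT; vc=[]
#3 0xcd→b25/s1 MISS; vc=[5]
#4 0xc9→b25/s1 L1-HIT; vc=[5]
#5 0x2c→b5/s1 VC-HIT; vc=[25]
#6 0x5f→b11/s3 MISS; vc=[25]
#7 0x58→b11/s3 L1-HIT; vc=[25]
#8 0x59→b11/s3 L1-HIT; vc=[25]
#9 0x59→b11/s3 L1-HIT; vc=[25]
#10 0x5f→b11/s3 L1-HIT; vc=[25]
#11 0x3b→b7/s3 MISS; vc=[25,11]
#12 0x59→b11/s3 VC-HIT; vc=[25,7]
#13 0x3b→b7/s3 VC-HIT; vc=[25,11]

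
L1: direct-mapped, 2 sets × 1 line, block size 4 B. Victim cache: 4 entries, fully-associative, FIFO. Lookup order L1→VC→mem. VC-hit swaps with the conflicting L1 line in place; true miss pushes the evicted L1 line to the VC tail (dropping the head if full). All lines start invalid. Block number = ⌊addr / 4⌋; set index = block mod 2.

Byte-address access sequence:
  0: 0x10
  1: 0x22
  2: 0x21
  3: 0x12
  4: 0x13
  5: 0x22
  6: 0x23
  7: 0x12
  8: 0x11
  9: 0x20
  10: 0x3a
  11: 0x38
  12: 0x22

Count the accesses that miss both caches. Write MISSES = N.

MISSES = 3

#0 0x10→b4/s0 MISS; vc=[]
#1 0x22→b8/s0 MISS; vc=[4]
#2 0x21→b8/s0 L1-HIT; vc=[4]
#3 0x12→b4/s0 VC-HIT; vc=[8]
#4 0x13→b4/s0 L1-HIT; vc=[8]
#5 0x22→b8/s0 VC-HIT; vc=[4]
#6 0x23→b8/s0 L1-HIT; vc=[4]
#7 0x12→b4/s0 VC-HIT; vc=[8]
#8 0x11→b4/s0 L1-HIT; vc=[8]
#9 0x20→b8/s0 VC-HIT; vc=[4]
#10 0x3a→b14/s0 MISS; vc=[4,8]
#11 0x38→b14/s0 L1-HIT; vc=[4,8]
#12 0x22→b8/s0 VC-HIT; vc=[4,14]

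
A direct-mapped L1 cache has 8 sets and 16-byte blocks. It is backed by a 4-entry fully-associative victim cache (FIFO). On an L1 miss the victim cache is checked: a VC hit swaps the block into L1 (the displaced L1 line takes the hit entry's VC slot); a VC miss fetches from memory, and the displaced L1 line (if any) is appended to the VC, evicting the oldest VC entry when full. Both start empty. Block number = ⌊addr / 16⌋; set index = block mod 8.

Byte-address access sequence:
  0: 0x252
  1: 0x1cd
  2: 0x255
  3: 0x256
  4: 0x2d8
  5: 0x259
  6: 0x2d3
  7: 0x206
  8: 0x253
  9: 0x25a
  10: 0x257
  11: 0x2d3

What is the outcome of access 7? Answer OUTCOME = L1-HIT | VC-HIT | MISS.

#0 0x252→b37/s5 MISS; vc=[]
#1 0x1cd→b28/s4 MISS; vc=[]
#2 0x255→b37/s5 L1-HIT; vc=[]
#3 0x256→b37/s5 L1-HIT; vc=[]
#4 0x2d8→b45/s5 MISS; vc=[37]
#5 0x259→b37/s5 VC-HIT; vc=[45]
#6 0x2d3→b45/s5 VC-HIT; vc=[37]
#7 0x206→b32/s0 MISS; vc=[37]
#8 0x253→b37/s5 VC-HIT; vc=[45]
#9 0x25a→b37/s5 L1-HIT; vc=[45]
#10 0x257→b37/s5 L1-HIT; vc=[45]
#11 0x2d3→b45/s5 VC-HIT; vc=[37]

OUTCOME = MISS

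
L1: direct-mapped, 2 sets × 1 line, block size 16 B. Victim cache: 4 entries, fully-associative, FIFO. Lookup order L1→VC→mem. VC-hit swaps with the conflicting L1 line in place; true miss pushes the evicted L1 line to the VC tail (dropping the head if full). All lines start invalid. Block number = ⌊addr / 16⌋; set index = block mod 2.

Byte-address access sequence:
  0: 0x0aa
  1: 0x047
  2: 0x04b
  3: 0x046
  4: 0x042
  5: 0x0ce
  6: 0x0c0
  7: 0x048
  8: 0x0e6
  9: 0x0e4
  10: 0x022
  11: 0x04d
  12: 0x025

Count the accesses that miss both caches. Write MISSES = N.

#0 0xaa→b10/s0 MISS; vc=[]
#1 0x47→b4/s0 MISS; vc=[10]
#2 0x4b→b4/s0 L1-HIT; vc=[10]
#3 0x46→b4/s0 L1-HIT; vc=[10]
#4 0x42→b4/s0 L1-HIT; vc=[10]
#5 0xce→b12/s0 MISS; vc=[10,4]
#6 0xc0→b12/s0 L1-HIT; vc=[10,4]
#7 0x48→b4/s0 VC-HIT; vc=[10,12]
#8 0xe6→b14/s0 MISS; vc=[10,12,4]
#9 0xe4→b14/s0 L1-HIT; vc=[10,12,4]
#10 0x22→b2/s0 MISS; vc=[10,12,4,14]
#11 0x4d→b4/s0 VC-HIT; vc=[10,12,2,14]
#12 0x25→b2/s0 VC-HIT; vc=[10,12,4,14]

MISSES = 5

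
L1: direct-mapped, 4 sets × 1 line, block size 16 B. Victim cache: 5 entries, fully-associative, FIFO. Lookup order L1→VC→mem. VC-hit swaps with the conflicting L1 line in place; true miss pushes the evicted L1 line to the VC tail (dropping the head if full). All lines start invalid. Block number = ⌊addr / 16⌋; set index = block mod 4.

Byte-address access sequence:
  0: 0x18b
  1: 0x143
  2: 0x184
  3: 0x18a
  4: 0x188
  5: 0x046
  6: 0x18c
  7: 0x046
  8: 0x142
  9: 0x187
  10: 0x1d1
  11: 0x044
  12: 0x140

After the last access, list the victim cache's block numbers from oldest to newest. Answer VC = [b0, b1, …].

VC = [24, 4]

  [0] addr=0x18b blk=24 s=0: MISS | VC []
  [1] addr=0x143 blk=20 s=0: MISS | VC [24]
  [2] addr=0x184 blk=24 s=0: VC-HIT | VC [20]
  [3] addr=0x18a blk=24 s=0: L1-HIT | VC [20]
  [4] addr=0x188 blk=24 s=0: L1-HIT | VC [20]
  [5] addr=0x46 blk=4 s=0: MISS | VC [20, 24]
  [6] addr=0x18c blk=24 s=0: VC-HIT | VC [20, 4]
  [7] addr=0x46 blk=4 s=0: VC-HIT | VC [20, 24]
  [8] addr=0x142 blk=20 s=0: VC-HIT | VC [4, 24]
  [9] addr=0x187 blk=24 s=0: VC-HIT | VC [4, 20]
  [10] addr=0x1d1 blk=29 s=1: MISS | VC [4, 20]
  [11] addr=0x44 blk=4 s=0: VC-HIT | VC [24, 20]
  [12] addr=0x140 blk=20 s=0: VC-HIT | VC [24, 4]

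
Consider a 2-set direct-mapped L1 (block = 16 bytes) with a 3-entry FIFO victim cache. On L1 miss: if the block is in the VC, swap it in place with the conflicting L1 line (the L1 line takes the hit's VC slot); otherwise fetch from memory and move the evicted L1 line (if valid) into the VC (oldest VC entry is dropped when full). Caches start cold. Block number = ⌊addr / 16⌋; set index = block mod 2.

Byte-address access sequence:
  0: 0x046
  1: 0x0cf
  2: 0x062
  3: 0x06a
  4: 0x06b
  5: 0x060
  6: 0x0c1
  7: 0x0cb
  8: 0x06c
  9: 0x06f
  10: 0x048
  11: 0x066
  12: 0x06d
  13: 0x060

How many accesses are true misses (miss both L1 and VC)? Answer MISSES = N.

0: 0x46 (blk 4, set 0) → MISS  vc=[]
1: 0xcf (blk 12, set 0) → MISS  vc=[4]
2: 0x62 (blk 6, set 0) → MISS  vc=[4, 12]
3: 0x6a (blk 6, set 0) → L1-HIT  vc=[4, 12]
4: 0x6b (blk 6, set 0) → L1-HIT  vc=[4, 12]
5: 0x60 (blk 6, set 0) → L1-HIT  vc=[4, 12]
6: 0xc1 (blk 12, set 0) → VC-HIT  vc=[4, 6]
7: 0xcb (blk 12, set 0) → L1-HIT  vc=[4, 6]
8: 0x6c (blk 6, set 0) → VC-HIT  vc=[4, 12]
9: 0x6f (blk 6, set 0) → L1-HIT  vc=[4, 12]
10: 0x48 (blk 4, set 0) → VC-HIT  vc=[6, 12]
11: 0x66 (blk 6, set 0) → VC-HIT  vc=[4, 12]
12: 0x6d (blk 6, set 0) → L1-HIT  vc=[4, 12]
13: 0x60 (blk 6, set 0) → L1-HIT  vc=[4, 12]

MISSES = 3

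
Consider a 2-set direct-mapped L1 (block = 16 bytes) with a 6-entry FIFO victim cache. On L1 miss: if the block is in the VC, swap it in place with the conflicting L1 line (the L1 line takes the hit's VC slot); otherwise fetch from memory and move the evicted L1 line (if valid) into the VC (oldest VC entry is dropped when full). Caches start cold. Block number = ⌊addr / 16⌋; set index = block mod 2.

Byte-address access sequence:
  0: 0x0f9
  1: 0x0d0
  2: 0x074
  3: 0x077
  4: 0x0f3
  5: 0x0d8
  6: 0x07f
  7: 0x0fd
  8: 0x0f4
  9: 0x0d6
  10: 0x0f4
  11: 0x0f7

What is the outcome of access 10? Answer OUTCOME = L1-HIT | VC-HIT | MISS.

#0 0xf9→b15/s1 MISS; vc=[]
#1 0xd0→b13/s1 MISS; vc=[15]
#2 0x74→b7/s1 MISS; vc=[15,13]
#3 0x77→b7/s1 L1-HIT; vc=[15,13]
#4 0xf3→b15/s1 VC-HIT; vc=[7,13]
#5 0xd8→b13/s1 VC-HIT; vc=[7,15]
#6 0x7f→b7/s1 VC-HIT; vc=[13,15]
#7 0xfd→b15/s1 VC-HIT; vc=[13,7]
#8 0xf4→b15/s1 L1-HIT; vc=[13,7]
#9 0xd6→b13/s1 VC-HIT; vc=[15,7]
#10 0xf4→b15/s1 VC-HIT; vc=[13,7]
#11 0xf7→b15/s1 L1-HIT; vc=[13,7]

OUTCOME = VC-HIT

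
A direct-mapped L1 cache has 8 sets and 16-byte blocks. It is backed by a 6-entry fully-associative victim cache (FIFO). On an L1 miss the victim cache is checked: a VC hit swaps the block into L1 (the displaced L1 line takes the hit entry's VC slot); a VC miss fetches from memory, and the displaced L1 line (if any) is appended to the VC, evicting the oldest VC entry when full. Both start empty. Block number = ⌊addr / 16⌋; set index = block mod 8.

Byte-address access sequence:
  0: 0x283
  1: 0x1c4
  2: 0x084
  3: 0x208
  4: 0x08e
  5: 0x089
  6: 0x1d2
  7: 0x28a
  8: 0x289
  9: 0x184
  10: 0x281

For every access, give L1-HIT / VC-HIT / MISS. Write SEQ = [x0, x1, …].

  [0] addr=0x283 blk=40 s=0: MISS | VC []
  [1] addr=0x1c4 blk=28 s=4: MISS | VC []
  [2] addr=0x84 blk=8 s=0: MISS | VC [40]
  [3] addr=0x208 blk=32 s=0: MISS | VC [40, 8]
  [4] addr=0x8e blk=8 s=0: VC-HIT | VC [40, 32]
  [5] addr=0x89 blk=8 s=0: L1-HIT | VC [40, 32]
  [6] addr=0x1d2 blk=29 s=5: MISS | VC [40, 32]
  [7] addr=0x28a blk=40 s=0: VC-HIT | VC [8, 32]
  [8] addr=0x289 blk=40 s=0: L1-HIT | VC [8, 32]
  [9] addr=0x184 blk=24 s=0: MISS | VC [8, 32, 40]
  [10] addr=0x281 blk=40 s=0: VC-HIT | VC [8, 32, 24]

SEQ = [MISS, MISS, MISS, MISS, VC-HIT, L1-HIT, MISS, VC-HIT, L1-HIT, MISS, VC-HIT]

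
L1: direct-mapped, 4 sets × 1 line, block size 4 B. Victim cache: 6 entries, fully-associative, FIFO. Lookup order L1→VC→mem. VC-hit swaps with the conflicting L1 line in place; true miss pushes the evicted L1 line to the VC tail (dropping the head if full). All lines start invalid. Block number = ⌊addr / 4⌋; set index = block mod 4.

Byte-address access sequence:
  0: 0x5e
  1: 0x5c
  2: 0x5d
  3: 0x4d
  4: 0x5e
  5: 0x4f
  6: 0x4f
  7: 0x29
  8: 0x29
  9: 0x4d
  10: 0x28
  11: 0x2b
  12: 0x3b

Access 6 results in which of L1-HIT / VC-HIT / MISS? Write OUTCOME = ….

  [0] addr=0x5e blk=23 s=3: MISS | VC []
  [1] addr=0x5c blk=23 s=3: L1-HIT | VC []
  [2] addr=0x5d blk=23 s=3: L1-HIT | VC []
  [3] addr=0x4d blk=19 s=3: MISS | VC [23]
  [4] addr=0x5e blk=23 s=3: VC-HIT | VC [19]
  [5] addr=0x4f blk=19 s=3: VC-HIT | VC [23]
  [6] addr=0x4f blk=19 s=3: L1-HIT | VC [23]
  [7] addr=0x29 blk=10 s=2: MISS | VC [23]
  [8] addr=0x29 blk=10 s=2: L1-HIT | VC [23]
  [9] addr=0x4d blk=19 s=3: L1-HIT | VC [23]
  [10] addr=0x28 blk=10 s=2: L1-HIT | VC [23]
  [11] addr=0x2b blk=10 s=2: L1-HIT | VC [23]
  [12] addr=0x3b blk=14 s=2: MISS | VC [23, 10]

OUTCOME = L1-HIT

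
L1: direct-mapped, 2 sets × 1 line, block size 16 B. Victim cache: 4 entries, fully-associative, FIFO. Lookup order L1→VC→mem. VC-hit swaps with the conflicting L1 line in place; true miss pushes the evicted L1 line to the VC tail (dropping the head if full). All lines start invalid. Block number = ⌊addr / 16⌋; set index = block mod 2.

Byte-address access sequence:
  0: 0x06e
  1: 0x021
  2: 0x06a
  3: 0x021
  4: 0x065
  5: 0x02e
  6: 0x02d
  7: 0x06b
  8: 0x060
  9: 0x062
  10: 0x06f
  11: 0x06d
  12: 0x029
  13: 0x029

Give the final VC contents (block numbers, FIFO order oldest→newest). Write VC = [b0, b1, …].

#0 0x6e→b6/s0 MISS; vc=[]
#1 0x21→b2/s0 MISS; vc=[6]
#2 0x6a→b6/s0 VC-HIT; vc=[2]
#3 0x21→b2/s0 VC-HIT; vc=[6]
#4 0x65→b6/s0 VC-HIT; vc=[2]
#5 0x2e→b2/s0 VC-HIT; vc=[6]
#6 0x2d→b2/s0 L1-HIT; vc=[6]
#7 0x6b→b6/s0 VC-HIT; vc=[2]
#8 0x60→b6/s0 L1-HIT; vc=[2]
#9 0x62→b6/s0 L1-HIT; vc=[2]
#10 0x6f→b6/s0 L1-HIT; vc=[2]
#11 0x6d→b6/s0 L1-HIT; vc=[2]
#12 0x29→b2/s0 VC-HIT; vc=[6]
#13 0x29→b2/s0 L1-HIT; vc=[6]

VC = [6]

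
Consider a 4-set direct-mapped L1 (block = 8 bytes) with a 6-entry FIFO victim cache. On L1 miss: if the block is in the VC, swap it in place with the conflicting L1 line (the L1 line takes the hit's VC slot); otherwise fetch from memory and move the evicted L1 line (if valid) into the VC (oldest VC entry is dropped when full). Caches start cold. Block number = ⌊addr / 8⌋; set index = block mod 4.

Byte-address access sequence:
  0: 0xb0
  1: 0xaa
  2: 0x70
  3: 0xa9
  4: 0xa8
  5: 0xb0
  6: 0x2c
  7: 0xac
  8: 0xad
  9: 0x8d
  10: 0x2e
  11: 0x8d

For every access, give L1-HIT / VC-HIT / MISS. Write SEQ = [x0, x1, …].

SEQ = [MISS, MISS, MISS, L1-HIT, L1-HIT, VC-HIT, MISS, VC-HIT, L1-HIT, MISS, VC-HIT, VC-HIT]

#0 0xb0→b22/s2 MISS; vc=[]
#1 0xaa→b21/s1 MISS; vc=[]
#2 0x70→b14/s2 MISS; vc=[22]
#3 0xa9→b21/s1 L1-HIT; vc=[22]
#4 0xa8→b21/s1 L1-HIT; vc=[22]
#5 0xb0→b22/s2 VC-HIT; vc=[14]
#6 0x2c→b5/s1 MISS; vc=[14,21]
#7 0xac→b21/s1 VC-HIT; vc=[14,5]
#8 0xad→b21/s1 L1-HIT; vc=[14,5]
#9 0x8d→b17/s1 MISS; vc=[14,5,21]
#10 0x2e→b5/s1 VC-HIT; vc=[14,17,21]
#11 0x8d→b17/s1 VC-HIT; vc=[14,5,21]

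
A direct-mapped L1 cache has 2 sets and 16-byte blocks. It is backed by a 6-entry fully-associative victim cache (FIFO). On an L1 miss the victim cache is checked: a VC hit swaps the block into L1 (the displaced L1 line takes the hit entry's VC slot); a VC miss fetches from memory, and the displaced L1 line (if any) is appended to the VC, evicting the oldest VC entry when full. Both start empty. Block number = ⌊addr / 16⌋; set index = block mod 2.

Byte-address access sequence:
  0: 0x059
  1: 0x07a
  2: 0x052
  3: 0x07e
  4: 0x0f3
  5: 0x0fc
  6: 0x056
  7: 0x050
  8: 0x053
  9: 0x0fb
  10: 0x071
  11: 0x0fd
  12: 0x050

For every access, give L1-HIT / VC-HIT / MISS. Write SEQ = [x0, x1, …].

  [0] addr=0x59 blk=5 s=1: MISS | VC []
  [1] addr=0x7a blk=7 s=1: MISS | VC [5]
  [2] addr=0x52 blk=5 s=1: VC-HIT | VC [7]
  [3] addr=0x7e blk=7 s=1: VC-HIT | VC [5]
  [4] addr=0xf3 blk=15 s=1: MISS | VC [5, 7]
  [5] addr=0xfc blk=15 s=1: L1-HIT | VC [5, 7]
  [6] addr=0x56 blk=5 s=1: VC-HIT | VC [15, 7]
  [7] addr=0x50 blk=5 s=1: L1-HIT | VC [15, 7]
  [8] addr=0x53 blk=5 s=1: L1-HIT | VC [15, 7]
  [9] addr=0xfb blk=15 s=1: VC-HIT | VC [5, 7]
  [10] addr=0x71 blk=7 s=1: VC-HIT | VC [5, 15]
  [11] addr=0xfd blk=15 s=1: VC-HIT | VC [5, 7]
  [12] addr=0x50 blk=5 s=1: VC-HIT | VC [15, 7]

SEQ = [MISS, MISS, VC-HIT, VC-HIT, MISS, L1-HIT, VC-HIT, L1-HIT, L1-HIT, VC-HIT, VC-HIT, VC-HIT, VC-HIT]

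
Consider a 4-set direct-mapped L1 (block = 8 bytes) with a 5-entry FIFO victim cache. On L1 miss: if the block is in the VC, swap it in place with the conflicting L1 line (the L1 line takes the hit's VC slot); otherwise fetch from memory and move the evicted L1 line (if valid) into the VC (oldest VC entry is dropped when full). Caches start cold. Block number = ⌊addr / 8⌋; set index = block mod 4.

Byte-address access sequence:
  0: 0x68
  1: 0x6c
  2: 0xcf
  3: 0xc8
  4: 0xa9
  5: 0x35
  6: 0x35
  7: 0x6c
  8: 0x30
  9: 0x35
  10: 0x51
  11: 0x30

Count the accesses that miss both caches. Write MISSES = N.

MISSES = 5

  [0] addr=0x68 blk=13 s=1: MISS | VC []
  [1] addr=0x6c blk=13 s=1: L1-HIT | VC []
  [2] addr=0xcf blk=25 s=1: MISS | VC [13]
  [3] addr=0xc8 blk=25 s=1: L1-HIT | VC [13]
  [4] addr=0xa9 blk=21 s=1: MISS | VC [13, 25]
  [5] addr=0x35 blk=6 s=2: MISS | VC [13, 25]
  [6] addr=0x35 blk=6 s=2: L1-HIT | VC [13, 25]
  [7] addr=0x6c blk=13 s=1: VC-HIT | VC [21, 25]
  [8] addr=0x30 blk=6 s=2: L1-HIT | VC [21, 25]
  [9] addr=0x35 blk=6 s=2: L1-HIT | VC [21, 25]
  [10] addr=0x51 blk=10 s=2: MISS | VC [21, 25, 6]
  [11] addr=0x30 blk=6 s=2: VC-HIT | VC [21, 25, 10]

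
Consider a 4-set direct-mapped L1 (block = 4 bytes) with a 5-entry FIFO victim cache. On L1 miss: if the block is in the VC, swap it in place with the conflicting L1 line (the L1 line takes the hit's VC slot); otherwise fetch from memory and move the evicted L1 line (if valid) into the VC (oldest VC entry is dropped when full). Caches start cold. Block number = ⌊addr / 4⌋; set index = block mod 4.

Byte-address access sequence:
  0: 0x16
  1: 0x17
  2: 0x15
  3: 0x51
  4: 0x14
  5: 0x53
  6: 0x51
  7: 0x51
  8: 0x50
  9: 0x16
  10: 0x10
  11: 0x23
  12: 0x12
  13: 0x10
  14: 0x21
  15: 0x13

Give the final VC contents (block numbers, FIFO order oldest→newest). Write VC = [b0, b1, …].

VC = [20, 8]

#0 0x16→b5/s1 MISS; vc=[]
#1 0x17→b5/s1 L1-HIT; vc=[]
#2 0x15→b5/s1 L1-HIT; vc=[]
#3 0x51→b20/s0 MISS; vc=[]
#4 0x14→b5/s1 L1-HIT; vc=[]
#5 0x53→b20/s0 L1-HIT; vc=[]
#6 0x51→b20/s0 L1-HIT; vc=[]
#7 0x51→b20/s0 L1-HIT; vc=[]
#8 0x50→b20/s0 L1-HIT; vc=[]
#9 0x16→b5/s1 L1-HIT; vc=[]
#10 0x10→b4/s0 MISS; vc=[20]
#11 0x23→b8/s0 MISS; vc=[20,4]
#12 0x12→b4/s0 VC-HIT; vc=[20,8]
#13 0x10→b4/s0 L1-HIT; vc=[20,8]
#14 0x21→b8/s0 VC-HIT; vc=[20,4]
#15 0x13→b4/s0 VC-HIT; vc=[20,8]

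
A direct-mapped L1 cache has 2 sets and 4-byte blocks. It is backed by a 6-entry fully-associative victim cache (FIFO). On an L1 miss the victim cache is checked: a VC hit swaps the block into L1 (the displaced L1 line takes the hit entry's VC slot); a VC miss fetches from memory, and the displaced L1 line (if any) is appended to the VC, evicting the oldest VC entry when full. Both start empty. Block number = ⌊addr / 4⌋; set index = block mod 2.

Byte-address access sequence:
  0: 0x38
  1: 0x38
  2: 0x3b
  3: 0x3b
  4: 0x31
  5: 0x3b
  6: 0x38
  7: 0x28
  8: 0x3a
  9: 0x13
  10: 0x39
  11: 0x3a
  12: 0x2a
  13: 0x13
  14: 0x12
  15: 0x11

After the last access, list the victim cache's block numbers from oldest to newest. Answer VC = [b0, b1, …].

  [0] addr=0x38 blk=14 s=0: MISS | VC []
  [1] addr=0x38 blk=14 s=0: L1-HIT | VC []
  [2] addr=0x3b blk=14 s=0: L1-HIT | VC []
  [3] addr=0x3b blk=14 s=0: L1-HIT | VC []
  [4] addr=0x31 blk=12 s=0: MISS | VC [14]
  [5] addr=0x3b blk=14 s=0: VC-HIT | VC [12]
  [6] addr=0x38 blk=14 s=0: L1-HIT | VC [12]
  [7] addr=0x28 blk=10 s=0: MISS | VC [12, 14]
  [8] addr=0x3a blk=14 s=0: VC-HIT | VC [12, 10]
  [9] addr=0x13 blk=4 s=0: MISS | VC [12, 10, 14]
  [10] addr=0x39 blk=14 s=0: VC-HIT | VC [12, 10, 4]
  [11] addr=0x3a blk=14 s=0: L1-HIT | VC [12, 10, 4]
  [12] addr=0x2a blk=10 s=0: VC-HIT | VC [12, 14, 4]
  [13] addr=0x13 blk=4 s=0: VC-HIT | VC [12, 14, 10]
  [14] addr=0x12 blk=4 s=0: L1-HIT | VC [12, 14, 10]
  [15] addr=0x11 blk=4 s=0: L1-HIT | VC [12, 14, 10]

VC = [12, 14, 10]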